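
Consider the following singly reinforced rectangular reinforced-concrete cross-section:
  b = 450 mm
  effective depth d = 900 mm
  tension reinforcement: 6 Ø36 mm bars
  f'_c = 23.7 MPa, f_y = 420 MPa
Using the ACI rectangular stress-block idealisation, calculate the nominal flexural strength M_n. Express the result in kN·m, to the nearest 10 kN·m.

A_s = 6 × 1018 = 6108 mm².
T = A_s f_y = 6108 × 420 = 2565360 N = 2565.36 kN.
From C = T: a = T/(0.85 f'_c b) = 2565360/(0.85 × 23.7 × 450) = 282.99 mm.
M_n = T(d − a/2) = 2565.36 kN × (900 − 141.495) mm = 1945.84 kN·m.

M_n ≈ 1950 kN·m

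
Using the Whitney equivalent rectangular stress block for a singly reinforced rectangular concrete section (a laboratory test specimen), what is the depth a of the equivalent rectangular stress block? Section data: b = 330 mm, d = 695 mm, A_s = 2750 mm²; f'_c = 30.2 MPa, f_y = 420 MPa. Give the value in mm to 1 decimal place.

a ≈ 136.3 mm

T = A_s f_y = 2750 × 420 = 1155000 N = 1155 kN.
Setting C = 0.85 f'_c a b equal to T: a = 1155000/(0.85 × 30.2 × 330) = 136.3 mm.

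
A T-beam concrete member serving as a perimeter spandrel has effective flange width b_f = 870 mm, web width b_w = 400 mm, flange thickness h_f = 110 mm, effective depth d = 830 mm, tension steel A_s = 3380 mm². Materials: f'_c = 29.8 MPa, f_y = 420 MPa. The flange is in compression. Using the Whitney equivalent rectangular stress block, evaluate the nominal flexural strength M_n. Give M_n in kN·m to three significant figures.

Tension: T = A_s f_y = 3380 × 420 = 1419600 N.
Try a within the flange: a = T/(0.85 f'_c b_f) = 1419600/(0.85 × 29.8 × 870) = 64.42 mm.
Since a = 64.42 ≤ h_f = 110 mm, the stress block lies entirely in the flange; analyse as a rectangular beam of width b_f.
M_n = T(d − a/2) = 1419600 × (830 − 32.21) = 1132.54 × 10⁶ N·mm.
M_n = 1132.54 kN·m.

M_n ≈ 1130 kN·m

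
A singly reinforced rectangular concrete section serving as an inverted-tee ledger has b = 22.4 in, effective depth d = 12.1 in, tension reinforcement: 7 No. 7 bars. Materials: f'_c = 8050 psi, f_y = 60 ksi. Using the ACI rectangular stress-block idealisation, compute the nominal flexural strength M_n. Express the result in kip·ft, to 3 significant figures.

A_s = 7 × 0.6 = 4.2 in².
T = A_s f_y = 4.2 × 60 = 252 kips.
a = T/(0.85 f'_c b) = 252/(0.85 × 8.05 × 22.4) = 1.644 in.
M_n = T(d − a/2) = 252 × (12.1 − 0.822) = 2842.1 kip·in = 2842.1/12 = 236.84 kip·ft.

M_n ≈ 237 kip·ft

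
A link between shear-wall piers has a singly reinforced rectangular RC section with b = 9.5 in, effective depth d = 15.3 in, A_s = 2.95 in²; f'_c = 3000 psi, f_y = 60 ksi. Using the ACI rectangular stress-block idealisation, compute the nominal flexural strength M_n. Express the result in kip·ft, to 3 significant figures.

T = A_s f_y = 2.95 × 60 = 177 kips.
a = T/(0.85 f'_c b) = 177/(0.85 × 3 × 9.5) = 7.307 in.
M_n = T(d − a/2) = 177 × (15.3 − 3.6535) = 2061.4 kip·in = 2061.4/12 = 171.78 kip·ft.

M_n ≈ 172 kip·ft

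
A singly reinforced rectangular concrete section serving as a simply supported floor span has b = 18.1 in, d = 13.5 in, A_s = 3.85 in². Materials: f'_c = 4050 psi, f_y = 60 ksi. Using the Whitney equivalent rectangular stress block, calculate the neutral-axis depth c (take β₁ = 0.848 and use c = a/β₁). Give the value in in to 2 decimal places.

c ≈ 4.37 in

T = A_s f_y = 3.85 × 60 = 231 kips.
a = T/(0.85 f'_c b) = 231/(0.85 × 4.05 × 18.1) = 3.7073 in.
With β₁ = 0.848, c = a/β₁ = 3.7073/0.848 = 4.37 in.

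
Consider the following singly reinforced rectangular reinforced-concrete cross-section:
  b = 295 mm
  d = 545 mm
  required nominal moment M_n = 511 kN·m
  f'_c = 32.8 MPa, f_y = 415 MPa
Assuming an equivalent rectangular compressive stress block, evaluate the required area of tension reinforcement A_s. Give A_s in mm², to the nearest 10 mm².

A_s ≈ 2560 mm²

With M_n = 0.85 f'_c a b (d − a/2), solve the quadratic for a:
a = d − √(d² − 2M_n/(0.85 f'_c b)) = 545 − √(545² − 2 × 511×10⁶/(0.85 × 32.8 × 295)) = 129.35 mm.
A_s = 0.85 f'_c a b / f_y = 0.85 × 32.8 × 129.35 × 295 / 415 = 2563.5 mm².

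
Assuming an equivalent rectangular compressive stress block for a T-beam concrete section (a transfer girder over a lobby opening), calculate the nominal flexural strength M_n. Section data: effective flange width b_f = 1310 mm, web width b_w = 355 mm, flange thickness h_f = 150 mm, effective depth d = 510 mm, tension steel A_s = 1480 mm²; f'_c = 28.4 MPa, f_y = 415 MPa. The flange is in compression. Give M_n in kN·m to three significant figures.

M_n ≈ 307 kN·m

Tension: T = A_s f_y = 1480 × 415 = 614200 N.
Try a within the flange: a = T/(0.85 f'_c b_f) = 614200/(0.85 × 28.4 × 1310) = 19.42 mm.
Since a = 19.42 ≤ h_f = 150 mm, the stress block lies entirely in the flange; analyse as a rectangular beam of width b_f.
M_n = T(d − a/2) = 614200 × (510 − 9.71) = 307.28 × 10⁶ N·mm.
M_n = 307.28 kN·m.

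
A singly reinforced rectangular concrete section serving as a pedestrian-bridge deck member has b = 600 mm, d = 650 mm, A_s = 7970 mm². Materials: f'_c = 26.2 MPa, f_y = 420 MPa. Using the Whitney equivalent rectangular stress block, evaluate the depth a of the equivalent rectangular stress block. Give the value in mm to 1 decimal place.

T = A_s f_y = 7970 × 420 = 3347400 N = 3347.4 kN.
Setting C = 0.85 f'_c a b equal to T: a = 3347400/(0.85 × 26.2 × 600) = 250.5 mm.

a ≈ 250.5 mm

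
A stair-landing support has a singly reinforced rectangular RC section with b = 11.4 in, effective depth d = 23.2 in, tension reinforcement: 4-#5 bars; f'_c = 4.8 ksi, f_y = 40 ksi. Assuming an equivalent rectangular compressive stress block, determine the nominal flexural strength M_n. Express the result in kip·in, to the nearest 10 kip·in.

A_s = 4 × 0.31 = 1.24 in².
T = A_s f_y = 1.24 × 40 = 49.6 kips.
a = T/(0.85 f'_c b) = 49.6/(0.85 × 4.8 × 11.4) = 1.066 in.
M_n = T(d − a/2) = 49.6 × (23.2 − 0.533) = 1124.3 kip·in.

M_n ≈ 1120 kip·in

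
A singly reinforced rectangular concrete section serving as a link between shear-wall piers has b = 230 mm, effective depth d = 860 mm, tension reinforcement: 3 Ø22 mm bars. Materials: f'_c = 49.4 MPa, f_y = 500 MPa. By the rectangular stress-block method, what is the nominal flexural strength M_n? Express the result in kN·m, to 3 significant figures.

M_n ≈ 473 kN·m

A_s = 3 × 380 = 1140 mm².
T = A_s f_y = 1140 × 500 = 570000 N = 570 kN.
From C = T: a = T/(0.85 f'_c b) = 570000/(0.85 × 49.4 × 230) = 59.02 mm.
M_n = T(d − a/2) = 570 kN × (860 − 29.51) mm = 473.38 kN·m.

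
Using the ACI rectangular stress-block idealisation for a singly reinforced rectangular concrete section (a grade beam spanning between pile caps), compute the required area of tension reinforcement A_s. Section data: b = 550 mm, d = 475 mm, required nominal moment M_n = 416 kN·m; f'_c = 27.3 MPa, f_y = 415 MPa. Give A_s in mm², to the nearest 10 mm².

A_s ≈ 2290 mm²

With M_n = 0.85 f'_c a b (d − a/2), solve the quadratic for a:
a = d − √(d² − 2M_n/(0.85 f'_c b)) = 475 − √(475² − 2 × 416×10⁶/(0.85 × 27.3 × 550)) = 74.46 mm.
A_s = 0.85 f'_c a b / f_y = 0.85 × 27.3 × 74.46 × 550 / 415 = 2289.9 mm².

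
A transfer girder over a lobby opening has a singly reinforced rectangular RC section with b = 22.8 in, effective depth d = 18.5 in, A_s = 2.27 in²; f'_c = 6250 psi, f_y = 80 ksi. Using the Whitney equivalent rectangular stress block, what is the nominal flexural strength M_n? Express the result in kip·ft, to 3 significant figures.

M_n ≈ 269 kip·ft

T = A_s f_y = 2.27 × 80 = 181.6 kips.
a = T/(0.85 f'_c b) = 181.6/(0.85 × 6.25 × 22.8) = 1.499 in.
M_n = T(d − a/2) = 181.6 × (18.5 − 0.7495) = 3223.5 kip·in = 3223.5/12 = 268.63 kip·ft.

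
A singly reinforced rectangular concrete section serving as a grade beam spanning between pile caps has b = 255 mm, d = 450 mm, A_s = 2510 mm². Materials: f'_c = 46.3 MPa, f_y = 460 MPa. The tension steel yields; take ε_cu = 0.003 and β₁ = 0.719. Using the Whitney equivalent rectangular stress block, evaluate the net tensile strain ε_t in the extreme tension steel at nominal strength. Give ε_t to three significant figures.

a = A_s f_y/(0.85 f'_c b) = 115.05 mm.
β₁ = 0.719, so c = a/β₁ = 115.05/0.719 = 160.01 mm.
From the linear strain diagram with ε_cu = 0.003: ε_t = 0.003 (d − c)/c = 0.003 × (450 − 160.01)/160.01 = 0.00544.
Since ε_t ≥ 0.005, the section is tension-controlled.

ε_t ≈ 0.00544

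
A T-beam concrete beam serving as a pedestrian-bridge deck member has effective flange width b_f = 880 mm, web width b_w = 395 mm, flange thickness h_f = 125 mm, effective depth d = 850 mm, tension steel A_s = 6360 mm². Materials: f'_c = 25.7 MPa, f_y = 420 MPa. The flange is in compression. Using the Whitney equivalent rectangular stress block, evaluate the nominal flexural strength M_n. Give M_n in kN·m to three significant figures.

M_n ≈ 2080 kN·m

Tension: T = A_s f_y = 6360 × 420 = 2671200 N.
Try a within the flange: a = T/(0.85 f'_c b_f) = 2671200/(0.85 × 25.7 × 880) = 138.95 mm.
a = 138.95 > h_f = 125 mm: the block extends into the web. Split into flange-overhang and web parts.
C_f = 0.85 f'_c (b_f − b_w) h_f = 0.85 × 25.7 × (880 − 395) × 125 = 1324353 N.
Remaining web compression depth: a_w = (T − C_f)/(0.85 f'_c b_w) = (2671200 − 1324353)/(0.85 × 25.7 × 395) = 156.09 mm.
M_n = C_f(d − h_f/2) + (T − C_f)(d − a_w/2) = 1324353 × (850 − 62.5) + 1346847 × (850 − 78.045) = 1042.93 + 1039.71 = 2082.64 × 10⁶ N·mm.
M_n = 2082.64 kN·m.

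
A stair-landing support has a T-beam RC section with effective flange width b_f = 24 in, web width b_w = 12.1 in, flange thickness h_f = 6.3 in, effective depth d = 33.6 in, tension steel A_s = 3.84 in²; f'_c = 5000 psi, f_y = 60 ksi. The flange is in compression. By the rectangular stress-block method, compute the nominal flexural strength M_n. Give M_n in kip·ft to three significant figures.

Tension: T = A_s f_y = 3.84 × 60 = 230.4 kips.
Try a within the flange: a = T/(0.85 f'_c b_f) = 230.4/(0.85 × 5 × 24) = 2.259 in.
Since a = 2.259 ≤ h_f = 6.3 in, the stress block lies entirely in the flange; analyse as a rectangular beam of width b_f.
M_n = T(d − a/2) = 230.4 × (33.6 − 1.1295) = 7481.2 kip·in.
M_n = 7481.2/12 = 623.43 kip·ft.

M_n ≈ 623 kip·ft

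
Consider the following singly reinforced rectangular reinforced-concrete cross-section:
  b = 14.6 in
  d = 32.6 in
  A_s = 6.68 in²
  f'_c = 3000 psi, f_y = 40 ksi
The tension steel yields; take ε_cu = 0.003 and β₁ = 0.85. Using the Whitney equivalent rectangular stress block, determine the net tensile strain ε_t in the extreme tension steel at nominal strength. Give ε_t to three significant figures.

a = A_s f_y/(0.85 f'_c b) = 7.177 in.
β₁ = 0.85, so c = a/β₁ = 7.177/0.85 = 8.444 in.
From the linear strain diagram with ε_cu = 0.003: ε_t = 0.003 (d − c)/c = 0.003 × (32.6 − 8.444)/8.444 = 0.00858.
Since ε_t ≥ 0.005, the section is tension-controlled.

ε_t ≈ 0.00858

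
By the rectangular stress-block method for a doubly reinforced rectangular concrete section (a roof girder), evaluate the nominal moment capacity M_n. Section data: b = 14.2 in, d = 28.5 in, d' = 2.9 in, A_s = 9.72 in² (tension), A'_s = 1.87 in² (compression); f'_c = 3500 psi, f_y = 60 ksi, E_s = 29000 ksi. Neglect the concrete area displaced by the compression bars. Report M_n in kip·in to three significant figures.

Assume both steels yield.
a = (A_s − A'_s) f_y/(0.85 f'_c b) = (9.72 − 1.87) × 60/(0.85 × 3.5 × 14.2) = 11.149 in.
c = a/β₁ = 11.149/0.85 = 13.116 in; ε'_s = 0.003(c − d')/c = 0.0023 ≥ ε_y = 0.0021, so the compression steel yields.
M_n = (A_s − A'_s) f_y (d − a/2) + A'_s f_y (d − d') = 471 × (28.5 − 5.5745) + 112.2 × (28.5 − 2.9) = 10797.9 + 2872.3 = 13670.2 kip·in.

M_n ≈ 13700 kip·in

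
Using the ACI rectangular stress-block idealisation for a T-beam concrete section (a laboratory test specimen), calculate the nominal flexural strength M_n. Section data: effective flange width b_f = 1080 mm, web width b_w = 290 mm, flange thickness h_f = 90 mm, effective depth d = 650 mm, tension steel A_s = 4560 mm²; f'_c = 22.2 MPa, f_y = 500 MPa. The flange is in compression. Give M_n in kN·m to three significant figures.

M_n ≈ 1340 kN·m

Tension: T = A_s f_y = 4560 × 500 = 2280000 N.
Try a within the flange: a = T/(0.85 f'_c b_f) = 2280000/(0.85 × 22.2 × 1080) = 111.88 mm.
a = 111.88 > h_f = 90 mm: the block extends into the web. Split into flange-overhang and web parts.
C_f = 0.85 f'_c (b_f − b_w) h_f = 0.85 × 22.2 × (1080 − 290) × 90 = 1341657 N.
Remaining web compression depth: a_w = (T − C_f)/(0.85 f'_c b_w) = (2280000 − 1341657)/(0.85 × 22.2 × 290) = 171.47 mm.
M_n = C_f(d − h_f/2) + (T − C_f)(d − a_w/2) = 1341657 × (650 − 45) + 938343 × (650 − 85.735) = 811.70 + 529.47 = 1341.17 × 10⁶ N·mm.
M_n = 1341.17 kN·m.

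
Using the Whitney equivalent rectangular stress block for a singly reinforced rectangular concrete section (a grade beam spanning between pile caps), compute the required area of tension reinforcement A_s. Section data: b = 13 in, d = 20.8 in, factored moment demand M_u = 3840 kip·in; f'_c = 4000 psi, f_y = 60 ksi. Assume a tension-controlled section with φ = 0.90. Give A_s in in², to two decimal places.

A_s ≈ 3.92 in²

M_n = M_u/φ = 3840/0.90 = 4266.67 kip·in.
From M_n = 0.85 f'_c a b (d − a/2):
a = d − √(d² − 2M_n/(0.85 f'_c b)) = 20.8 − √(20.8² − 2 × 4266.67/(0.85 × 4 × 13)) = 5.322 in.
A_s = 0.85 f'_c a b / f_y = 0.85 × 4 × 5.322 × 13 / 60 = 3.921 in².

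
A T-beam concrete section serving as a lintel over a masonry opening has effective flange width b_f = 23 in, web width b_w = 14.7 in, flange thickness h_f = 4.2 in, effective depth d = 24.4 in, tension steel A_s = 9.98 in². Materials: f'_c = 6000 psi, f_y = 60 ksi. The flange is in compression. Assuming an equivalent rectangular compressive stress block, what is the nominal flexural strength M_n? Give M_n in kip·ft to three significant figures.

M_n ≈ 1090 kip·ft

Tension: T = A_s f_y = 9.98 × 60 = 598.8 kips.
Try a within the flange: a = T/(0.85 f'_c b_f) = 598.8/(0.85 × 6 × 23) = 5.105 in.
a = 5.105 > h_f = 4.2 in: the block extends into the web. Split into flange-overhang and web parts.
C_f = 0.85 f'_c (b_f − b_w) h_f = 0.85 × 6 × (23 − 14.7) × 4.2 = 177.8 kips.
Remaining web compression depth: a_w = (T − C_f)/(0.85 f'_c b_w) = (598.8 − 177.8)/(0.85 × 6 × 14.7) = 5.616 in.
M_n = C_f(d − h_f/2) + (T − C_f)(d − a_w/2) = 177.8 × (24.4 − 2.1) + 421 × (24.4 − 2.808) = 3964.9 + 9090.2 = 13055.1 kip·in.
M_n = 13055.1/12 = 1087.93 kip·ft.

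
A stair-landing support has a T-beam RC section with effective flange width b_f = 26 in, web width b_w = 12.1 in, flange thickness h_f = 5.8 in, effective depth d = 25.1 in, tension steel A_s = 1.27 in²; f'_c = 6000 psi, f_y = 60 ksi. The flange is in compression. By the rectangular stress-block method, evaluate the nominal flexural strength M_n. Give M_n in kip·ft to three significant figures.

M_n ≈ 158 kip·ft

Tension: T = A_s f_y = 1.27 × 60 = 76.2 kips.
Try a within the flange: a = T/(0.85 f'_c b_f) = 76.2/(0.85 × 6 × 26) = 0.575 in.
Since a = 0.575 ≤ h_f = 5.8 in, the stress block lies entirely in the flange; analyse as a rectangular beam of width b_f.
M_n = T(d − a/2) = 76.2 × (25.1 − 0.2875) = 1890.7 kip·in.
M_n = 1890.7/12 = 157.56 kip·ft.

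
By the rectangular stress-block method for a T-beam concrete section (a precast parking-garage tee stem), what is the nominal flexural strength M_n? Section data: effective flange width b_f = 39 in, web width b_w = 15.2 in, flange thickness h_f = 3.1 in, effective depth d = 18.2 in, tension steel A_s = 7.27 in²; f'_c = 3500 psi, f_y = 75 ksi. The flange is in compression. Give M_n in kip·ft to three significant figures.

M_n ≈ 701 kip·ft

Tension: T = A_s f_y = 7.27 × 75 = 545.25 kips.
Try a within the flange: a = T/(0.85 f'_c b_f) = 545.25/(0.85 × 3.5 × 39) = 4.699 in.
a = 4.699 > h_f = 3.1 in: the block extends into the web. Split into flange-overhang and web parts.
C_f = 0.85 f'_c (b_f − b_w) h_f = 0.85 × 3.5 × (39 − 15.2) × 3.1 = 219.5 kips.
Remaining web compression depth: a_w = (T − C_f)/(0.85 f'_c b_w) = (545.25 − 219.5)/(0.85 × 3.5 × 15.2) = 7.204 in.
M_n = C_f(d − h_f/2) + (T − C_f)(d − a_w/2) = 219.5 × (18.2 − 1.55) + 325.75 × (18.2 − 3.602) = 3654.7 + 4755.3 = 8410.0 kip·in.
M_n = 8410.0/12 = 700.83 kip·ft.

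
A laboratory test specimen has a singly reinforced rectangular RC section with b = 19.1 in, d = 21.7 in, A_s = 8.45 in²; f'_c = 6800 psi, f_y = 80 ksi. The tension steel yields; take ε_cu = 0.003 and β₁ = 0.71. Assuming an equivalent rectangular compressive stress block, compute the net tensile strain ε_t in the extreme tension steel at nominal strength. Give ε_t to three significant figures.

ε_t ≈ 0.00455

a = A_s f_y/(0.85 f'_c b) = 6.123 in.
β₁ = 0.71, so c = a/β₁ = 6.123/0.71 = 8.624 in.
From the linear strain diagram with ε_cu = 0.003: ε_t = 0.003 (d − c)/c = 0.003 × (21.7 − 8.624)/8.624 = 0.00455.
ε_t is between 0.004 and 0.005 — transition zone.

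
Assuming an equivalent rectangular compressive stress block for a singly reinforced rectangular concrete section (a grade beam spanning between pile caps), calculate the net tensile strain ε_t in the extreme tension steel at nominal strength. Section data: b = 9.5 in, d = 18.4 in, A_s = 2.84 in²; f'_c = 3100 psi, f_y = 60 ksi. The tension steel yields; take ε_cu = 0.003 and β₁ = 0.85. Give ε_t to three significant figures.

a = A_s f_y/(0.85 f'_c b) = 6.807 in.
β₁ = 0.85, so c = a/β₁ = 6.807/0.85 = 8.008 in.
From the linear strain diagram with ε_cu = 0.003: ε_t = 0.003 (d − c)/c = 0.003 × (18.4 − 8.008)/8.008 = 0.00389.
ε_t < 0.004 — the section is over-reinforced for flexure under ACI limits.

ε_t ≈ 0.00389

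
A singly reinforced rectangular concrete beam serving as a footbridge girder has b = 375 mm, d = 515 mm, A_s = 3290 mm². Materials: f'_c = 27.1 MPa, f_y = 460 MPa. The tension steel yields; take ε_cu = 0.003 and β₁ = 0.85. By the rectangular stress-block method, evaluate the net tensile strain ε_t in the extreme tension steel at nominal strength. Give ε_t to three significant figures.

ε_t ≈ 0.00450

a = A_s f_y/(0.85 f'_c b) = 175.20 mm.
β₁ = 0.85, so c = a/β₁ = 175.20/0.85 = 206.12 mm.
From the linear strain diagram with ε_cu = 0.003: ε_t = 0.003 (d − c)/c = 0.003 × (515 − 206.12)/206.12 = 0.00450.
ε_t is between 0.004 and 0.005 — transition zone.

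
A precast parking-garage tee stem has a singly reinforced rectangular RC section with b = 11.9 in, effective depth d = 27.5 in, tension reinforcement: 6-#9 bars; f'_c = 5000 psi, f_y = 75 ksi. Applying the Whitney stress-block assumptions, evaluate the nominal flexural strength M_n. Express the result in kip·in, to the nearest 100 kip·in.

M_n ≈ 10400 kip·in

A_s = 6 × 1 = 6 in².
T = A_s f_y = 6 × 75 = 450 kips.
a = T/(0.85 f'_c b) = 450/(0.85 × 5 × 11.9) = 8.898 in.
M_n = T(d − a/2) = 450 × (27.5 − 4.449) = 10373.0 kip·in.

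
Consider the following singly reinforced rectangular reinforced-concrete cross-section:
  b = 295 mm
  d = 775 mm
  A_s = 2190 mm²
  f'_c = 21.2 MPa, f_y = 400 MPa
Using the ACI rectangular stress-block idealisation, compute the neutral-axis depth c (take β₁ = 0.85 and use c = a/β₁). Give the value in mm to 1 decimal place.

T = A_s f_y = 2190 × 400 = 876000 N = 876 kN.
Setting C = 0.85 f'_c a b equal to T: a = 876000/(0.85 × 21.2 × 295) = 164.789 mm.
With β₁ = 0.85, c = a/β₁ = 164.789/0.85 = 193.9 mm.

c ≈ 193.9 mm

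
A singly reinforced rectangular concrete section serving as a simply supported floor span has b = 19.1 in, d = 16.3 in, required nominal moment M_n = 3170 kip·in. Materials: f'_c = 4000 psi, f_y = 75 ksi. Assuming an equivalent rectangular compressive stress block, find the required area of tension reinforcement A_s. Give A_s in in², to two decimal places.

A_s ≈ 2.89 in²

From M_n = 0.85 f'_c a b (d − a/2):
a = d − √(d² − 2M_n/(0.85 f'_c b)) = 16.3 − √(16.3² − 2 × 3170/(0.85 × 4 × 19.1)) = 3.336 in.
A_s = 0.85 f'_c a b / f_y = 0.85 × 4 × 3.336 × 19.1 / 75 = 2.889 in².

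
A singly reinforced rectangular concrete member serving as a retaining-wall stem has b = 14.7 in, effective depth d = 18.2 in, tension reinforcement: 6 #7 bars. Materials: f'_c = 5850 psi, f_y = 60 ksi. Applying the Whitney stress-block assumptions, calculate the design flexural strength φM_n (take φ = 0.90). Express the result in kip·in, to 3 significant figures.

φM_n ≈ 3250 kip·in

A_s = 6 × 0.6 = 3.6 in².
T = A_s f_y = 3.6 × 60 = 216 kips.
a = T/(0.85 f'_c b) = 216/(0.85 × 5.85 × 14.7) = 2.955 in.
M_n = T(d − a/2) = 216 × (18.2 − 1.4775) = 3612.1 kip·in.
φM_n = 0.90 × 3612.1 = 3250.9 kip·in.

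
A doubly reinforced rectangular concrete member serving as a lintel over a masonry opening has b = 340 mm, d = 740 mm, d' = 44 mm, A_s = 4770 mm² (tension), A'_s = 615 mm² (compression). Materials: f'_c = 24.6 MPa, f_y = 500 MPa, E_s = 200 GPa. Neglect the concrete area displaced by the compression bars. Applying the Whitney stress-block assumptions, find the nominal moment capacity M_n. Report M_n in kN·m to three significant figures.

M_n ≈ 1450 kN·m

Assume both tension and compression steel yield.
Net tension couple steel: A_s − A'_s = 4155 mm².
a = (A_s − A'_s) f_y / (0.85 f'_c b) = 2077500/(0.85 × 24.6 × 340) = 292.22 mm.
c = a/β₁ = 292.22/0.85 = 343.79 mm; ε'_s = 0.003(c − d')/c = 0.0026 ≥ f_y/E_s = 0.0025, so compression steel does yield.
M_n = (A_s − A'_s) f_y (d − a/2) + A'_s f_y (d − d') = [2077500 × (740 − 146.11) + 307500 × (740 − 44)] × 10⁻⁶ = 1233.81 + 214.02 = 1447.83 kN·m.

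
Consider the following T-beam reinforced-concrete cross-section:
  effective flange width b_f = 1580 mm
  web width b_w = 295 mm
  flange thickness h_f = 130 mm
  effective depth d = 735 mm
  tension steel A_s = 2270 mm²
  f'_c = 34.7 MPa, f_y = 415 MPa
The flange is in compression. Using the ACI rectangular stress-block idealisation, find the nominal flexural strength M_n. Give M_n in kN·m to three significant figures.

M_n ≈ 683 kN·m

Tension: T = A_s f_y = 2270 × 415 = 942050 N.
Try a within the flange: a = T/(0.85 f'_c b_f) = 942050/(0.85 × 34.7 × 1580) = 20.21 mm.
Since a = 20.21 ≤ h_f = 130 mm, the stress block lies entirely in the flange; analyse as a rectangular beam of width b_f.
M_n = T(d − a/2) = 942050 × (735 − 10.105) = 682.89 × 10⁶ N·mm.
M_n = 682.89 kN·m.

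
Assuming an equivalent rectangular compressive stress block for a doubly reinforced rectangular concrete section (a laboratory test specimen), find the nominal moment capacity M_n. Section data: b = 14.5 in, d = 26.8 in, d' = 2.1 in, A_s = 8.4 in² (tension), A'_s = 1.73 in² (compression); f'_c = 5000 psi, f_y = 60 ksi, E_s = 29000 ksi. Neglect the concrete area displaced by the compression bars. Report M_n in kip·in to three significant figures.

M_n ≈ 12000 kip·in

Assume both steels yield.
a = (A_s − A'_s) f_y/(0.85 f'_c b) = (8.4 − 1.73) × 60/(0.85 × 5 × 14.5) = 6.494 in.
c = a/β₁ = 6.494/0.8 = 8.118 in; ε'_s = 0.003(c − d')/c = 0.0022 ≥ ε_y = 0.0021, so the compression steel yields.
M_n = (A_s − A'_s) f_y (d − a/2) + A'_s f_y (d − d') = 400.2 × (26.8 − 3.247) + 103.8 × (26.8 − 2.1) = 9425.9 + 2563.9 = 11989.8 kip·in.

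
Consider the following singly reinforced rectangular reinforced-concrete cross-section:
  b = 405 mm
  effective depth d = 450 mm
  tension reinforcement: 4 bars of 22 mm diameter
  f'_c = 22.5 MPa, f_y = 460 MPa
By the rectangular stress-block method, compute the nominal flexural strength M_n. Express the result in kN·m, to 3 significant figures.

M_n ≈ 283 kN·m

A_s = 4 × 380 = 1520 mm².
T = A_s f_y = 1520 × 460 = 699200 N = 699.2 kN.
From C = T: a = T/(0.85 f'_c b) = 699200/(0.85 × 22.5 × 405) = 90.27 mm.
M_n = T(d − a/2) = 699.2 kN × (450 − 45.135) mm = 283.08 kN·m.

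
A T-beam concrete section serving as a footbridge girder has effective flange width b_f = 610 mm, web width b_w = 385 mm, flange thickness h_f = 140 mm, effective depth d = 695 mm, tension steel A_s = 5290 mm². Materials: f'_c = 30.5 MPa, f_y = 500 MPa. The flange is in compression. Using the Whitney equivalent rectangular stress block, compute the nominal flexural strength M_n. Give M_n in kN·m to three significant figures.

Tension: T = A_s f_y = 5290 × 500 = 2645000 N.
Try a within the flange: a = T/(0.85 f'_c b_f) = 2645000/(0.85 × 30.5 × 610) = 167.25 mm.
a = 167.25 > h_f = 140 mm: the block extends into the web. Split into flange-overhang and web parts.
C_f = 0.85 f'_c (b_f − b_w) h_f = 0.85 × 30.5 × (610 − 385) × 140 = 816638 N.
Remaining web compression depth: a_w = (T − C_f)/(0.85 f'_c b_w) = (2645000 − 816638)/(0.85 × 30.5 × 385) = 183.18 mm.
M_n = C_f(d − h_f/2) + (T − C_f)(d − a_w/2) = 816638 × (695 − 70) + 1828362 × (695 − 91.59) = 510.40 + 1103.25 = 1613.65 × 10⁶ N·mm.
M_n = 1613.65 kN·m.

M_n ≈ 1610 kN·m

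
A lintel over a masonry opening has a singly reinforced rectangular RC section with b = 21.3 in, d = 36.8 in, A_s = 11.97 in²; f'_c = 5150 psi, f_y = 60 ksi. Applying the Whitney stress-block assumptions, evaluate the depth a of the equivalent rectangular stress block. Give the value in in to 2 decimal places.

T = A_s f_y = 11.97 × 60 = 718.2 kips.
a = T/(0.85 f'_c b) = 718.2/(0.85 × 5.15 × 21.3) = 7.70 in.

a ≈ 7.70 in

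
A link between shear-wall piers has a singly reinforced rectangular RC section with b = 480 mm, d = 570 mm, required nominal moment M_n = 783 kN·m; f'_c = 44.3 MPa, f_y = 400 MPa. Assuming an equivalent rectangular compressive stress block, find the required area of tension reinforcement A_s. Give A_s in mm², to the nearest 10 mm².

A_s ≈ 3700 mm²

With M_n = 0.85 f'_c a b (d − a/2), solve the quadratic for a:
a = d − √(d² − 2M_n/(0.85 f'_c b)) = 570 − √(570² − 2 × 783×10⁶/(0.85 × 44.3 × 480)) = 81.88 mm.
A_s = 0.85 f'_c a b / f_y = 0.85 × 44.3 × 81.88 × 480 / 400 = 3699.8 mm².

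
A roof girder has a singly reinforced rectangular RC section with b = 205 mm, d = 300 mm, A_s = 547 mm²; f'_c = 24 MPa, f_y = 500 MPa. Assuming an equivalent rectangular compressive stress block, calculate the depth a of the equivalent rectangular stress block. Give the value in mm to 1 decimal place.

T = A_s f_y = 547 × 500 = 273500 N = 273.5 kN.
Setting C = 0.85 f'_c a b equal to T: a = 273500/(0.85 × 24 × 205) = 65.4 mm.

a ≈ 65.4 mm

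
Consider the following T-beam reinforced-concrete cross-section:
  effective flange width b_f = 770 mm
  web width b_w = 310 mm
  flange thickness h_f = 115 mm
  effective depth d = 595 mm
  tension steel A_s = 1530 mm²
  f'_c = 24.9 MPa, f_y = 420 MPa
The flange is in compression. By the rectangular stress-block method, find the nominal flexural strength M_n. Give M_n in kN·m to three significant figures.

Tension: T = A_s f_y = 1530 × 420 = 642600 N.
Try a within the flange: a = T/(0.85 f'_c b_f) = 642600/(0.85 × 24.9 × 770) = 39.43 mm.
Since a = 39.43 ≤ h_f = 115 mm, the stress block lies entirely in the flange; analyse as a rectangular beam of width b_f.
M_n = T(d − a/2) = 642600 × (595 − 19.715) = 369.68 × 10⁶ N·mm.
M_n = 369.68 kN·m.

M_n ≈ 370 kN·m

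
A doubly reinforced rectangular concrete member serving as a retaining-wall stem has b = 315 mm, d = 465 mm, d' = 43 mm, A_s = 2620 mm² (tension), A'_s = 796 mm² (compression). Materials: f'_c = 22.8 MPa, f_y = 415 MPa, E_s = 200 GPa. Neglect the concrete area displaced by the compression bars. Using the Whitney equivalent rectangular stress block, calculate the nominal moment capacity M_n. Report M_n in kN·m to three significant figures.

Assume both tension and compression steel yield.
Net tension couple steel: A_s − A'_s = 1824 mm².
a = (A_s − A'_s) f_y / (0.85 f'_c b) = 756960/(0.85 × 22.8 × 315) = 124.00 mm.
c = a/β₁ = 124.00/0.85 = 145.88 mm; ε'_s = 0.003(c − d')/c = 0.0021 ≥ f_y/E_s = 0.0021, so compression steel does yield.
M_n = (A_s − A'_s) f_y (d − a/2) + A'_s f_y (d − d') = [756960 × (465 − 62) + 330340 × (465 − 43)] × 10⁻⁶ = 305.05 + 139.40 = 444.45 kN·m.

M_n ≈ 444 kN·m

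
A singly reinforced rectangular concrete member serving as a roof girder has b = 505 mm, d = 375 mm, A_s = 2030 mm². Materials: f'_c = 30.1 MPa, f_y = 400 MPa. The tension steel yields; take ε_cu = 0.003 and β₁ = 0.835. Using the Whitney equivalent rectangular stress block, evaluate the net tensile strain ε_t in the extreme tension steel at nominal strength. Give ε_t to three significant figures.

ε_t ≈ 0.0119

a = A_s f_y/(0.85 f'_c b) = 62.85 mm.
β₁ = 0.835, so c = a/β₁ = 62.85/0.835 = 75.27 mm.
From the linear strain diagram with ε_cu = 0.003: ε_t = 0.003 (d − c)/c = 0.003 × (375 − 75.27)/75.27 = 0.0119.
Since ε_t ≥ 0.005, the section is tension-controlled.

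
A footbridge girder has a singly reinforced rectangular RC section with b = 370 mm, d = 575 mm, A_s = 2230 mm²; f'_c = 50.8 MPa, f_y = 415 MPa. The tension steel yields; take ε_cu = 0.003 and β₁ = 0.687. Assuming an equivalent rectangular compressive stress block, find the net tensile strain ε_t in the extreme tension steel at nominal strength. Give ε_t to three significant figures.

ε_t ≈ 0.0175

a = A_s f_y/(0.85 f'_c b) = 57.93 mm.
β₁ = 0.687, so c = a/β₁ = 57.93/0.687 = 84.32 mm.
From the linear strain diagram with ε_cu = 0.003: ε_t = 0.003 (d − c)/c = 0.003 × (575 − 84.32)/84.32 = 0.0175.
Since ε_t ≥ 0.005, the section is tension-controlled.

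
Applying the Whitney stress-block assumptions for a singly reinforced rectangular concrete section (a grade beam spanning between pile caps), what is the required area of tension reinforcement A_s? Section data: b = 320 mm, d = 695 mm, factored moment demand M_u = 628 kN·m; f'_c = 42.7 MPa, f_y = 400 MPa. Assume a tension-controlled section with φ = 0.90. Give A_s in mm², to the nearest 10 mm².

A_s ≈ 2690 mm²

M_n = M_u/φ = 628/0.90 = 697.778 kN·m.
With M_n = 0.85 f'_c a b (d − a/2), solve the quadratic for a:
a = d − √(d² − 2M_n/(0.85 f'_c b)) = 695 − √(695² − 2 × 697.778×10⁶/(0.85 × 42.7 × 320)) = 92.62 mm.
A_s = 0.85 f'_c a b / f_y = 0.85 × 42.7 × 92.62 × 320 / 400 = 2689.3 mm².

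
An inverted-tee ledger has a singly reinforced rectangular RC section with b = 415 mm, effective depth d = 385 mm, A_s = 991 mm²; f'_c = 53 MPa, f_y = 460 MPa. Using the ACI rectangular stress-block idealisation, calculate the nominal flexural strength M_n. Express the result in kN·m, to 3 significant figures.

M_n ≈ 170 kN·m

T = A_s f_y = 991 × 460 = 455860 N = 455.86 kN.
From C = T: a = T/(0.85 f'_c b) = 455860/(0.85 × 53 × 415) = 24.38 mm.
M_n = T(d − a/2) = 455.86 kN × (385 − 12.19) mm = 169.95 kN·m.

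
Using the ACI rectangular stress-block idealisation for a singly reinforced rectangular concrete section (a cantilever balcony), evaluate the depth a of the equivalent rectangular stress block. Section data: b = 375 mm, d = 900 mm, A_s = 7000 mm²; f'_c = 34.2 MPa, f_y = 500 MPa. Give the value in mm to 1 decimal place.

T = A_s f_y = 7000 × 500 = 3500000 N = 3500 kN.
Setting C = 0.85 f'_c a b equal to T: a = 3500000/(0.85 × 34.2 × 375) = 321.1 mm.

a ≈ 321.1 mm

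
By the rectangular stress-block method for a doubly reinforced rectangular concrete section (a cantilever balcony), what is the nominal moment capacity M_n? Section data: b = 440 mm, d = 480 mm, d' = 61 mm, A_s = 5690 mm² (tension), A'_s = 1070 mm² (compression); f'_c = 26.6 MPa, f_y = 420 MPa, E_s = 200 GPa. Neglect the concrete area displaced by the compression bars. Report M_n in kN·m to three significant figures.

M_n ≈ 930 kN·m

Assume both tension and compression steel yield.
Net tension couple steel: A_s − A'_s = 4620 mm².
a = (A_s − A'_s) f_y / (0.85 f'_c b) = 1940400/(0.85 × 26.6 × 440) = 195.05 mm.
c = a/β₁ = 195.05/0.85 = 229.47 mm; ε'_s = 0.003(c − d')/c = 0.0022 ≥ f_y/E_s = 0.0021, so compression steel does yield.
M_n = (A_s − A'_s) f_y (d − a/2) + A'_s f_y (d − d') = [1940400 × (480 − 97.525) + 449400 × (480 − 61)] × 10⁻⁶ = 742.15 + 188.30 = 930.45 kN·m.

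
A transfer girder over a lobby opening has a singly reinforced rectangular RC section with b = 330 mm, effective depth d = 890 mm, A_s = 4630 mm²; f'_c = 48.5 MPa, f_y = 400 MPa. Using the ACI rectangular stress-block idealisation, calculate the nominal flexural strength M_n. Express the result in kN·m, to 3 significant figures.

T = A_s f_y = 4630 × 400 = 1852000 N = 1852 kN.
From C = T: a = T/(0.85 f'_c b) = 1852000/(0.85 × 48.5 × 330) = 136.13 mm.
M_n = T(d − a/2) = 1852 kN × (890 − 68.065) mm = 1522.22 kN·m.

M_n ≈ 1520 kN·m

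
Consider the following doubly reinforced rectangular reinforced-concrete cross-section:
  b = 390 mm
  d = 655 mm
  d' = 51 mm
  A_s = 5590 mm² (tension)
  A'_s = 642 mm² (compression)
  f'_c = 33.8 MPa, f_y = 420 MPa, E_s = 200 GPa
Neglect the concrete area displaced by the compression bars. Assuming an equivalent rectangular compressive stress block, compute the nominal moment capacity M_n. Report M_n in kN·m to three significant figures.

Assume both tension and compression steel yield.
Net tension couple steel: A_s − A'_s = 4948 mm².
a = (A_s − A'_s) f_y / (0.85 f'_c b) = 2078160/(0.85 × 33.8 × 390) = 185.47 mm.
c = a/β₁ = 185.47/0.809 = 229.26 mm; ε'_s = 0.003(c − d')/c = 0.0023 ≥ f_y/E_s = 0.0021, so compression steel does yield.
M_n = (A_s − A'_s) f_y (d − a/2) + A'_s f_y (d − d') = [2078160 × (655 − 92.735) + 269640 × (655 − 51)] × 10⁻⁶ = 1168.48 + 162.86 = 1331.34 kN·m.

M_n ≈ 1330 kN·m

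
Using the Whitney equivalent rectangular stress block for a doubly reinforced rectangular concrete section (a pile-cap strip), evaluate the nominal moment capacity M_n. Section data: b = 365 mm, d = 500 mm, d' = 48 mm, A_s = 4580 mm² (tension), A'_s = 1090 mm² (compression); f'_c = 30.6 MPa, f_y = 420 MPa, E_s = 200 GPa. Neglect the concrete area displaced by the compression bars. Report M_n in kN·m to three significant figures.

M_n ≈ 827 kN·m

Assume both tension and compression steel yield.
Net tension couple steel: A_s − A'_s = 3490 mm².
a = (A_s − A'_s) f_y / (0.85 f'_c b) = 1465800/(0.85 × 30.6 × 365) = 154.40 mm.
c = a/β₁ = 154.40/0.831 = 185.80 mm; ε'_s = 0.003(c − d')/c = 0.0022 ≥ f_y/E_s = 0.0021, so compression steel does yield.
M_n = (A_s − A'_s) f_y (d − a/2) + A'_s f_y (d − d') = [1465800 × (500 − 77.2) + 457800 × (500 − 48)] × 10⁻⁶ = 619.74 + 206.93 = 826.67 kN·m.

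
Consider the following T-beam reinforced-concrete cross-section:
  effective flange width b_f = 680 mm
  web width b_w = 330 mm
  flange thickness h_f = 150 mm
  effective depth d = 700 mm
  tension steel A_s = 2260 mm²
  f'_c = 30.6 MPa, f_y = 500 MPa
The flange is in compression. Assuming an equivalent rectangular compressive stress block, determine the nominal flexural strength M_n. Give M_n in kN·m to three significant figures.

Tension: T = A_s f_y = 2260 × 500 = 1130000 N.
Try a within the flange: a = T/(0.85 f'_c b_f) = 1130000/(0.85 × 30.6 × 680) = 63.89 mm.
Since a = 63.89 ≤ h_f = 150 mm, the stress block lies entirely in the flange; analyse as a rectangular beam of width b_f.
M_n = T(d − a/2) = 1130000 × (700 − 31.945) = 754.90 × 10⁶ N·mm.
M_n = 754.90 kN·m.

M_n ≈ 755 kN·m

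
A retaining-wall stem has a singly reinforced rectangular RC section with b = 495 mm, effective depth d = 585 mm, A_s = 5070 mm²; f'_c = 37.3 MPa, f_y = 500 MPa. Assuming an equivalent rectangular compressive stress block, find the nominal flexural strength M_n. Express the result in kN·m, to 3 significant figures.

M_n ≈ 1280 kN·m

T = A_s f_y = 5070 × 500 = 2535000 N = 2535 kN.
From C = T: a = T/(0.85 f'_c b) = 2535000/(0.85 × 37.3 × 495) = 161.53 mm.
M_n = T(d − a/2) = 2535 kN × (585 − 80.765) mm = 1278.24 kN·m.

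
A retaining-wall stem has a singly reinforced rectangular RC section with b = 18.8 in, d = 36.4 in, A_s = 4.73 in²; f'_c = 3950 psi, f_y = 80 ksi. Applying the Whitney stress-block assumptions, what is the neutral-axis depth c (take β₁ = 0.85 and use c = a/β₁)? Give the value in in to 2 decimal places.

c ≈ 7.05 in

T = A_s f_y = 4.73 × 80 = 378.4 kips.
a = T/(0.85 f'_c b) = 378.4/(0.85 × 3.95 × 18.8) = 5.9948 in.
With β₁ = 0.85, c = a/β₁ = 5.9948/0.85 = 7.05 in.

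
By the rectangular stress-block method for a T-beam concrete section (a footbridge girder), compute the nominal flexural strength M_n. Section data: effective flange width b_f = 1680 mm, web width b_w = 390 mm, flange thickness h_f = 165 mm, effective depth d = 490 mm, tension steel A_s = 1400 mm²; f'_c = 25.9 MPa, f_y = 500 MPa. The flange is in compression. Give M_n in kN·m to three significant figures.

M_n ≈ 336 kN·m

Tension: T = A_s f_y = 1400 × 500 = 700000 N.
Try a within the flange: a = T/(0.85 f'_c b_f) = 700000/(0.85 × 25.9 × 1680) = 18.93 mm.
Since a = 18.93 ≤ h_f = 165 mm, the stress block lies entirely in the flange; analyse as a rectangular beam of width b_f.
M_n = T(d − a/2) = 700000 × (490 − 9.465) = 336.37 × 10⁶ N·mm.
M_n = 336.37 kN·m.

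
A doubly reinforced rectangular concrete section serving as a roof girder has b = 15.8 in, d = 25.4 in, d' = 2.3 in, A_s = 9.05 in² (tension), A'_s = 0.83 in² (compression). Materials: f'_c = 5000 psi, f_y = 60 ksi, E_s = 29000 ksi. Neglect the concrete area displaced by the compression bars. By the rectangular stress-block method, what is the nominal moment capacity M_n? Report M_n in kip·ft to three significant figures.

M_n ≈ 989 kip·ft

Assume both steels yield.
a = (A_s − A'_s) f_y/(0.85 f'_c b) = (9.05 − 0.83) × 60/(0.85 × 5 × 15.8) = 7.345 in.
c = a/β₁ = 7.345/0.8 = 9.181 in; ε'_s = 0.003(c − d')/c = 0.0022 ≥ ε_y = 0.0021, so the compression steel yields.
M_n = (A_s − A'_s) f_y (d − a/2) + A'_s f_y (d − d') = 493.2 × (25.4 − 3.6725) + 49.8 × (25.4 − 2.3) = 10716.0 + 1150.4 = 11866.4 kip·in = 11866.4/12 = 988.87 kip·ft.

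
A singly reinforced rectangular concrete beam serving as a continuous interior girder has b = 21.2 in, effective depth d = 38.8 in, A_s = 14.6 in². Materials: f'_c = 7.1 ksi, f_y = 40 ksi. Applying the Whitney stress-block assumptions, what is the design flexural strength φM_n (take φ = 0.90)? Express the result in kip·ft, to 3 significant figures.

φM_n ≈ 1600 kip·ft

T = A_s f_y = 14.6 × 40 = 584 kips.
a = T/(0.85 f'_c b) = 584/(0.85 × 7.1 × 21.2) = 4.565 in.
M_n = T(d − a/2) = 584 × (38.8 − 2.2825) = 21326.2 kip·in = 21326.2/12 = 1777.18 kip·ft.
φM_n = 0.90 × 1777.18 = 1599.46 kip·ft.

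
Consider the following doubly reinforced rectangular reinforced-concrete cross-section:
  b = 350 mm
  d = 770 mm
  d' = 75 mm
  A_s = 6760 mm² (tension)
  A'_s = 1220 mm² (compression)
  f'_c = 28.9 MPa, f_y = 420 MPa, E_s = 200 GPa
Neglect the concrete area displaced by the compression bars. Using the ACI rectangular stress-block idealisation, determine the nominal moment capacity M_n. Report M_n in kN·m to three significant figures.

Assume both tension and compression steel yield.
Net tension couple steel: A_s − A'_s = 5540 mm².
a = (A_s − A'_s) f_y / (0.85 f'_c b) = 2326800/(0.85 × 28.9 × 350) = 270.63 mm.
c = a/β₁ = 270.63/0.844 = 320.65 mm; ε'_s = 0.003(c − d')/c = 0.0023 ≥ f_y/E_s = 0.0021, so compression steel does yield.
M_n = (A_s − A'_s) f_y (d − a/2) + A'_s f_y (d − d') = [2326800 × (770 − 135.315) + 512400 × (770 − 75)] × 10⁻⁶ = 1476.79 + 356.12 = 1832.91 kN·m.

M_n ≈ 1830 kN·m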